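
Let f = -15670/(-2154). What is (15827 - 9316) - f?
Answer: 7004512/1077 ≈ 6503.7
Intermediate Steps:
f = 7835/1077 (f = -15670*(-1/2154) = 7835/1077 ≈ 7.2748)
(15827 - 9316) - f = (15827 - 9316) - 1*7835/1077 = 6511 - 7835/1077 = 7004512/1077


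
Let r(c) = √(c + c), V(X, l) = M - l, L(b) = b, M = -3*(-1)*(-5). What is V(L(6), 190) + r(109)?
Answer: -205 + √218 ≈ -190.24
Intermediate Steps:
M = -15 (M = 3*(-5) = -15)
V(X, l) = -15 - l
r(c) = √2*√c (r(c) = √(2*c) = √2*√c)
V(L(6), 190) + r(109) = (-15 - 1*190) + √2*√109 = (-15 - 190) + √218 = -205 + √218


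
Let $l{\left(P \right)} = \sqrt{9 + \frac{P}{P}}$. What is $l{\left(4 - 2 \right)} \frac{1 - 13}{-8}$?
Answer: $\frac{3 \sqrt{10}}{2} \approx 4.7434$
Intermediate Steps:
$l{\left(P \right)} = \sqrt{10}$ ($l{\left(P \right)} = \sqrt{9 + 1} = \sqrt{10}$)
$l{\left(4 - 2 \right)} \frac{1 - 13}{-8} = \sqrt{10} \frac{1 - 13}{-8} = \sqrt{10} \left(\left(-12\right) \left(- \frac{1}{8}\right)\right) = \sqrt{10} \cdot \frac{3}{2} = \frac{3 \sqrt{10}}{2}$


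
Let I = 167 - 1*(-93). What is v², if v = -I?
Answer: 67600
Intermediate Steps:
I = 260 (I = 167 + 93 = 260)
v = -260 (v = -1*260 = -260)
v² = (-260)² = 67600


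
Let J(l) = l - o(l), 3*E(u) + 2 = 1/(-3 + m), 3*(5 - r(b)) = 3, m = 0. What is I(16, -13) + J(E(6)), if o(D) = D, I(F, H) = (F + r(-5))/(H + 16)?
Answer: 20/3 ≈ 6.6667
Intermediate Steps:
r(b) = 4 (r(b) = 5 - ⅓*3 = 5 - 1 = 4)
E(u) = -7/9 (E(u) = -⅔ + 1/(3*(-3 + 0)) = -⅔ + (⅓)/(-3) = -⅔ + (⅓)*(-⅓) = -⅔ - ⅑ = -7/9)
I(F, H) = (4 + F)/(16 + H) (I(F, H) = (F + 4)/(H + 16) = (4 + F)/(16 + H))
J(l) = 0 (J(l) = l - l = 0)
I(16, -13) + J(E(6)) = (4 + 16)/(16 - 13) + 0 = 20/3 + 0 = 20/3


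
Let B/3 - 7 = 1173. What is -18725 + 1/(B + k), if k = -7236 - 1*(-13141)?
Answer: -176857624/9445 ≈ -18725.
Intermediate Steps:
B = 3540 (B = 21 + 3*1173 = 21 + 3519 = 3540)
k = 5905 (k = -7236 + 13141 = 5905)
-18725 + 1/(B + k) = -18725 + 1/(3540 + 5905) = -18725 + 1/9445 = -176857624/9445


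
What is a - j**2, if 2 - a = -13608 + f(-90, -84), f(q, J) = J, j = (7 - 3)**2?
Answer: 13438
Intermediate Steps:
j = 16 (j = 4**2 = 16)
a = 13694 (a = 2 - (-13608 - 84) = 2 - 1*(-13692) = 2 + 13692 = 13694)
a - j**2 = 13694 - 1*16**2 = 13694 - 1*256 = 13694 - 256 = 13438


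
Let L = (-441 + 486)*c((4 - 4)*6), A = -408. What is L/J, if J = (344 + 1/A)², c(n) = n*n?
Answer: 0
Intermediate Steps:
c(n) = n²
L = 0 (L = (-441 + 486)*((4 - 4)*6)² = 45*(0*6)² = 45*0² = 45*0 = 0)
J = 19698403201/166464 (J = (344 + 1/(-408))² = (344 - 1/408)² = (140351/408)² = 19698403201/166464 ≈ 1.1833e+5)
L/J = 0/(19698403201/166464) = 0*(166464/19698403201) = 0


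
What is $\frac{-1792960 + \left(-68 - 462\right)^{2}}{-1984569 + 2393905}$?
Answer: $- \frac{378015}{102334} \approx -3.6939$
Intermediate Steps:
$\frac{-1792960 + \left(-68 - 462\right)^{2}}{-1984569 + 2393905} = \frac{-1792960 + \left(-530\right)^{2}}{409336} = \left(-1792960 + 280900\right) \frac{1}{409336} = \left(-1512060\right) \frac{1}{409336} = - \frac{378015}{102334}$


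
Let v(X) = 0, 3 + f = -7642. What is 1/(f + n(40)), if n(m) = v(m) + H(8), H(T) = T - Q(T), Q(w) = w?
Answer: -1/7645 ≈ -0.00013080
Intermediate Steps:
f = -7645 (f = -3 - 7642 = -7645)
H(T) = 0 (H(T) = T - T = 0)
n(m) = 0 (n(m) = 0 + 0 = 0)
1/(f + n(40)) = 1/(-7645 + 0) = 1/(-7645) = -1/7645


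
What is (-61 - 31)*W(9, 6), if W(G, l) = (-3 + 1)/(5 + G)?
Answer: 92/7 ≈ 13.143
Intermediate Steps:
W(G, l) = -2/(5 + G)
(-61 - 31)*W(9, 6) = (-61 - 31)*(-2/(5 + 9)) = -(-184)/14 = -92*(-1/7) = 92/7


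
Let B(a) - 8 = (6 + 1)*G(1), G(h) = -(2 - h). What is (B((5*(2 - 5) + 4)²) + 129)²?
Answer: 16900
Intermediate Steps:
G(h) = -2 + h
B(a) = 1 (B(a) = 8 + (6 + 1)*(-2 + 1) = 8 + 7*(-1) = 8 - 7 = 1)
(B((5*(2 - 5) + 4)²) + 129)² = (1 + 129)² = 130² = 16900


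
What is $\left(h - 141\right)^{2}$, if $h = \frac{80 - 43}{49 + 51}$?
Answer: $\frac{197767969}{10000} \approx 19777.0$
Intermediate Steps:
$h = \frac{37}{100} \approx 0.37$
$\left(h - 141\right)^{2} = \left(\frac{37}{100} - 141\right)^{2} = \left(- \frac{14063}{100}\right)^{2} = \frac{197767969}{10000}$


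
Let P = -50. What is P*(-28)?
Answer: 1400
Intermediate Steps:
P*(-28) = -50*(-28) = 1400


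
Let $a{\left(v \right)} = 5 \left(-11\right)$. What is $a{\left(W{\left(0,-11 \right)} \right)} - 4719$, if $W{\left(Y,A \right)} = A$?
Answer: $-4774$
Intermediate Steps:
$a{\left(v \right)} = -55$
$a{\left(W{\left(0,-11 \right)} \right)} - 4719 = -55 - 4719 = -4774$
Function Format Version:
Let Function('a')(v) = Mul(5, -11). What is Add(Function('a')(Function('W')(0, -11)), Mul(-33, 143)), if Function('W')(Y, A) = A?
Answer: -4774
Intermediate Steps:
Function('a')(v) = -55
Add(Function('a')(Function('W')(0, -11)), Mul(-33, 143)) = Add(-55, Mul(-33, 143)) = Add(-55, -4719) = -4774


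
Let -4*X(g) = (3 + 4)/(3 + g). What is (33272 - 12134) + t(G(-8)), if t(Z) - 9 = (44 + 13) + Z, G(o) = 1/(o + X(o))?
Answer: 3244192/153 ≈ 21204.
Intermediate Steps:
X(g) = -7/(4*(3 + g)) (X(g) = -(3 + 4)/(4*(3 + g)) = -7/(4*(3 + g)))
G(o) = 1/(o - 7/(12 + 4*o))
t(Z) = 66 + Z (t(Z) = 9 + ((44 + 13) + Z) = 9 + (57 + Z) = 66 + Z)
(33272 - 12134) + t(G(-8)) = (33272 - 12134) + (66 + 4*(3 - 8)/(-7 + 4*(-8)*(3 - 8))) = 21138 + (66 + 4*(-5)/(-7 + 4*(-8)*(-5))) = 21138 + (66 + 4*(-5)/(-7 + 160)) = 21138 + (66 + 4*(-5)/153) = 21138 + (66 + 4*(1/153)*(-5)) = 21138 + (66 - 20/153) = 21138 + 10078/153 = 3244192/153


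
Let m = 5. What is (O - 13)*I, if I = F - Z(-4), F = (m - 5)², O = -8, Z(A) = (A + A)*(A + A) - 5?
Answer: 1239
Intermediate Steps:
Z(A) = -5 + 4*A² (Z(A) = (2*A)*(2*A) - 5 = 4*A² - 5 = -5 + 4*A²)
F = 0 (F = (5 - 5)² = 0² = 0)
I = -59 (I = 0 - (-5 + 4*(-4)²) = 0 - (-5 + 4*16) = 0 - (-5 + 64) = 0 - 1*59 = 0 - 59 = -59)
(O - 13)*I = (-8 - 13)*(-59) = -21*(-59) = 1239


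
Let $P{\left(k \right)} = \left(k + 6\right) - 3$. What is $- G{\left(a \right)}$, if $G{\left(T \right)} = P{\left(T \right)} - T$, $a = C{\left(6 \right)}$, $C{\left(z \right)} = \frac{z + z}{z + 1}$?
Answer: $-3$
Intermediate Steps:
$C{\left(z \right)} = \frac{2 z}{1 + z}$
$P{\left(k \right)} = 3 + k$ ($P{\left(k \right)} = \left(6 + k\right) - 3 = 3 + k$)
$a = \frac{12}{7}$ ($a = 2 \cdot 6 \frac{1}{1 + 6} = 2 \cdot 6 \cdot \frac{1}{7} = \frac{12}{7} \approx 1.7143$)
$G{\left(T \right)} = 3$ ($G{\left(T \right)} = \left(3 + T\right) - T = 3$)
$- G{\left(a \right)} = \left(-1\right) 3 = -3$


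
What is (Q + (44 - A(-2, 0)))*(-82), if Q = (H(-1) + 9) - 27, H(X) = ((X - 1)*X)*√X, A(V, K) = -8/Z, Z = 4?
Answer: -2296 - 164*I ≈ -2296.0 - 164.0*I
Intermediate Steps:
A(V, K) = -2 (A(V, K) = -8/4 = -8*¼ = -2)
H(X) = X^(3/2)*(-1 + X) (H(X) = ((-1 + X)*X)*√X = (X*(-1 + X))*√X = X^(3/2)*(-1 + X))
Q = -18 + 2*I (Q = ((-1)^(3/2)*(-1 - 1) + 9) - 27 = (-I*(-2) + 9) - 27 = (2*I + 9) - 27 = (9 + 2*I) - 27 = -18 + 2*I ≈ -18.0 + 2.0*I)
(Q + (44 - A(-2, 0)))*(-82) = ((-18 + 2*I) + (44 - 1*(-2)))*(-82) = ((-18 + 2*I) + (44 + 2))*(-82) = ((-18 + 2*I) + 46)*(-82) = (28 + 2*I)*(-82) = -2296 - 164*I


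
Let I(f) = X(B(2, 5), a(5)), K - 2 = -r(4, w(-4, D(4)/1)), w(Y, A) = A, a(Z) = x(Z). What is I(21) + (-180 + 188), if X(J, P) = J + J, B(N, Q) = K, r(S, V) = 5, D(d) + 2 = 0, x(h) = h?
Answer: 2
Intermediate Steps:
D(d) = -2 (D(d) = -2 + 0 = -2)
a(Z) = Z
K = -3 (K = 2 - 1*5 = 2 - 5 = -3)
B(N, Q) = -3
X(J, P) = 2*J
I(f) = -6 (I(f) = 2*(-3) = -6)
I(21) + (-180 + 188) = -6 + (-180 + 188) = -6 + 8 = 2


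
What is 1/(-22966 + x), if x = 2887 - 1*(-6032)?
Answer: -1/14047 ≈ -7.1190e-5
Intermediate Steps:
x = 8919 (x = 2887 + 6032 = 8919)
1/(-22966 + x) = 1/(-22966 + 8919) = 1/(-14047) = -1/14047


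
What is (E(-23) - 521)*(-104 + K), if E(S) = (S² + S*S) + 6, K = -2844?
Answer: -1600764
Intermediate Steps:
E(S) = 6 + 2*S² (E(S) = (S² + S²) + 6 = 2*S² + 6 = 6 + 2*S²)
(E(-23) - 521)*(-104 + K) = ((6 + 2*(-23)²) - 521)*(-104 - 2844) = ((6 + 2*529) - 521)*(-2948) = ((6 + 1058) - 521)*(-2948) = (1064 - 521)*(-2948) = 543*(-2948) = -1600764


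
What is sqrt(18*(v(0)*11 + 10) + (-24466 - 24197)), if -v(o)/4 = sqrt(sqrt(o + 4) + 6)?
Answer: 3*sqrt(-5387 - 176*sqrt(2)) ≈ 225.22*I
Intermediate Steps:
v(o) = -4*sqrt(6 + sqrt(4 + o)) (v(o) = -4*sqrt(sqrt(o + 4) + 6) = -4*sqrt(sqrt(4 + o) + 6) = -4*sqrt(6 + sqrt(4 + o)))
sqrt(18*(v(0)*11 + 10) + (-24466 - 24197)) = sqrt(18*(-4*sqrt(6 + sqrt(4 + 0))*11 + 10) + (-24466 - 24197)) = sqrt(18*(-4*sqrt(6 + sqrt(4))*11 + 10) - 48663) = sqrt(18*(-4*sqrt(6 + 2)*11 + 10) - 48663) = sqrt(18*(-8*sqrt(2)*11 + 10) - 48663) = sqrt(18*(-88*sqrt(2) + 10) - 48663) = sqrt(18*(10 - 88*sqrt(2)) - 48663) = sqrt((180 - 1584*sqrt(2)) - 48663) = sqrt(-48483 - 1584*sqrt(2))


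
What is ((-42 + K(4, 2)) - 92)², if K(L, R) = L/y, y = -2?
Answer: 18496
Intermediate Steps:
K(L, R) = -L/2 (K(L, R) = L/(-2) = L*(-½) = -L/2)
((-42 + K(4, 2)) - 92)² = ((-42 - ½*4) - 92)² = ((-42 - 2) - 92)² = (-44 - 92)² = (-136)² = 18496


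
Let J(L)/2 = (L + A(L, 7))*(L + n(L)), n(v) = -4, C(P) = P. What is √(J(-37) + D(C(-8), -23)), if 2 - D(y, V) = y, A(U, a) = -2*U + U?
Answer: √10 ≈ 3.1623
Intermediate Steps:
A(U, a) = -U
D(y, V) = 2 - y
J(L) = 0 (J(L) = 2*((L - L)*(L - 4)) = 2*(0*(-4 + L)) = 2*0 = 0)
√(J(-37) + D(C(-8), -23)) = √(0 + (2 - 1*(-8))) = √(0 + (2 + 8)) = √(0 + 10) = √10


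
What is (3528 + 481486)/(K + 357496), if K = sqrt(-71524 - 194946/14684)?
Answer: 1273033527818848/938333014724153 - 485014*I*sqrt(3856214291902)/938333014724153 ≈ 1.3567 - 0.001015*I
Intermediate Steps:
K = I*sqrt(3856214291902)/7342 (K = sqrt(-71524 - 194946*1/14684) = sqrt(-71524 - 97473/7342) = sqrt(-525226681/7342) = I*sqrt(3856214291902)/7342 ≈ 267.46*I)
(3528 + 481486)/(K + 357496) = (3528 + 481486)/(I*sqrt(3856214291902)/7342 + 357496) = 485014/(357496 + I*sqrt(3856214291902)/7342)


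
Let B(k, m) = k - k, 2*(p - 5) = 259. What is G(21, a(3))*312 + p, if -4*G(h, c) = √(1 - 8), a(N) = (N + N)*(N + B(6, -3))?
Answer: 269/2 - 78*I*√7 ≈ 134.5 - 206.37*I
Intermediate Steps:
p = 269/2 (p = 5 + (½)*259 = 5 + 259/2 = 269/2 ≈ 134.50)
B(k, m) = 0
a(N) = 2*N² (a(N) = (N + N)*(N + 0) = (2*N)*N = 2*N²)
G(h, c) = -I*√7/4 (G(h, c) = -√(1 - 8)/4 = -I*√7/4)
G(21, a(3))*312 + p = -I*√7/4*312 + 269/2 = -78*I*√7 + 269/2 = 269/2 - 78*I*√7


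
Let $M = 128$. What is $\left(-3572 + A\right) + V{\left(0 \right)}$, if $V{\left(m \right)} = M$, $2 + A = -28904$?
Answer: $-32350$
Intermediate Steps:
$A = -28906$ ($A = -2 - 28904 = -28906$)
$V{\left(m \right)} = 128$
$\left(-3572 + A\right) + V{\left(0 \right)} = \left(-3572 - 28906\right) + 128 = -32478 + 128 = -32350$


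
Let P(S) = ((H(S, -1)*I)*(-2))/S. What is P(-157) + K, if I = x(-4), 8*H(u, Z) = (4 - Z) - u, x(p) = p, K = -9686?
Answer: -1520864/157 ≈ -9687.0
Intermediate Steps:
H(u, Z) = 1/2 - Z/8 - u/8 (H(u, Z) = ((4 - Z) - u)/8 = (4 - Z - u)/8 = 1/2 - Z/8 - u/8)
I = -4
P(S) = (5 - S)/S (P(S) = (((1/2 - 1/8*(-1) - S/8)*(-4))*(-2))/S = (((1/2 + 1/8 - S/8)*(-4))*(-2))/S = (((5/8 - S/8)*(-4))*(-2))/S = ((-5/2 + S/2)*(-2))/S = (5 - S)/S)
P(-157) + K = (5 - 1*(-157))/(-157) - 9686 = -(5 + 157)/157 - 9686 = -1/157*162 - 9686 = -162/157 - 9686 = -1520864/157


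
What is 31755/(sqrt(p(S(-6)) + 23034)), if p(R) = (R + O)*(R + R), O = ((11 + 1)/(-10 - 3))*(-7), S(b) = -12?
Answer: 2117*sqrt(3915210)/20078 ≈ 208.63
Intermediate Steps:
O = 84/13 (O = (12/(-13))*(-7) = (12*(-1/13))*(-7) = -12/13*(-7) = 84/13 ≈ 6.4615)
p(R) = 2*R*(84/13 + R) (p(R) = (R + 84/13)*(R + R) = (84/13 + R)*(2*R) = 2*R*(84/13 + R))
31755/(sqrt(p(S(-6)) + 23034)) = 31755/(sqrt((2/13)*(-12)*(84 + 13*(-12)) + 23034)) = 31755/(sqrt((2/13)*(-12)*(84 - 156) + 23034)) = 31755/(sqrt((2/13)*(-12)*(-72) + 23034)) = 31755/(sqrt(1728/13 + 23034)) = 31755/(sqrt(301170/13)) = 31755/((sqrt(3915210)/13)) = 31755*(sqrt(3915210)/301170) = 2117*sqrt(3915210)/20078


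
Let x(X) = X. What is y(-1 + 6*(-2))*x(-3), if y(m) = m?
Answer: 39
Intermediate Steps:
y(-1 + 6*(-2))*x(-3) = (-1 + 6*(-2))*(-3) = (-1 - 12)*(-3) = -13*(-3) = 39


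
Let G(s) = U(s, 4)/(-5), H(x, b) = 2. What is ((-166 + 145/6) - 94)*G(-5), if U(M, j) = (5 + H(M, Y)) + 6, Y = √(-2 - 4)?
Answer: 3679/6 ≈ 613.17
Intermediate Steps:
Y = I*√6 (Y = √(-6) = I*√6 ≈ 2.4495*I)
U(M, j) = 13 (U(M, j) = (5 + 2) + 6 = 7 + 6 = 13)
G(s) = -13/5 (G(s) = 13/(-5) = 13*(-⅕) = -13/5)
((-166 + 145/6) - 94)*G(-5) = ((-166 + 145/6) - 94)*(-13/5) = (-851/6 - 94)*(-13/5) = -1415/6*(-13/5) = 3679/6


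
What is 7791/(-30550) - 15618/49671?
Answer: -288038887/505816350 ≈ -0.56945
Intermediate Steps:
7791/(-30550) - 15618/49671 = 7791*(-1/30550) - 15618*1/49671 = -7791/30550 - 5206/16557 = -288038887/505816350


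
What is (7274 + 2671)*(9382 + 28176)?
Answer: 373514310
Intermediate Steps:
(7274 + 2671)*(9382 + 28176) = 9945*37558 = 373514310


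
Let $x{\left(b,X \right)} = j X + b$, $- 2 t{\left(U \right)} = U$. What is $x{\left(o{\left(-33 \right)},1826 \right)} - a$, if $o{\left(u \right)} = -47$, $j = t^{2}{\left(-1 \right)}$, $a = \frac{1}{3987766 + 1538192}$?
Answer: $\frac{1131439900}{2762979} \approx 409.5$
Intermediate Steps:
$a = \frac{1}{5525958} \approx 1.8096 \cdot 10^{-7}$
$t{\left(U \right)} = - \frac{U}{2}$
$j = \frac{1}{4}$ ($j = \left(\left(- \frac{1}{2}\right) \left(-1\right)\right)^{2} = \left(\frac{1}{2}\right)^{2} = \frac{1}{4} \approx 0.25$)
$x{\left(b,X \right)} = b + \frac{X}{4}$ ($x{\left(b,X \right)} = \frac{X}{4} + b = b + \frac{X}{4}$)
$x{\left(o{\left(-33 \right)},1826 \right)} - a = \left(-47 + \frac{1}{4} \cdot 1826\right) - \frac{1}{5525958} = \left(-47 + \frac{913}{2}\right) - \frac{1}{5525958} = \frac{819}{2} - \frac{1}{5525958} = \frac{1131439900}{2762979}$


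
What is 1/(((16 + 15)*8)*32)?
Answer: 1/7936 ≈ 0.00012601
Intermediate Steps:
1/(((16 + 15)*8)*32) = 1/((31*8)*32) = 1/(248*32) = 1/7936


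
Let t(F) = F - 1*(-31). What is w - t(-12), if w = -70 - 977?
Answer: -1066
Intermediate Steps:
t(F) = 31 + F (t(F) = F + 31 = 31 + F)
w = -1047
w - t(-12) = -1047 - (31 - 12) = -1047 - 1*19 = -1047 - 19 = -1066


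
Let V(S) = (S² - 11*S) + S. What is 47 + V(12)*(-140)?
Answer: -3313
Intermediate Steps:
V(S) = S² - 10*S
47 + V(12)*(-140) = 47 + (12*(-10 + 12))*(-140) = 47 + (12*2)*(-140) = 47 + 24*(-140) = 47 - 3360 = -3313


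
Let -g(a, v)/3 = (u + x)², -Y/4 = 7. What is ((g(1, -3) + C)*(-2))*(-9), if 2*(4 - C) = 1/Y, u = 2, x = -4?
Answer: -4023/28 ≈ -143.68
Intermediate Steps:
Y = -28 (Y = -4*7 = -28)
g(a, v) = -12 (g(a, v) = -3*(2 - 4)² = -3*(-2)² = -3*4 = -12)
C = 225/56 (C = 4 - ½/(-28) = 4 - ½*(-1/28) = 4 + 1/56 = 225/56 ≈ 4.0179)
((g(1, -3) + C)*(-2))*(-9) = ((-12 + 225/56)*(-2))*(-9) = -447/56*(-2)*(-9) = (447/28)*(-9) = -4023/28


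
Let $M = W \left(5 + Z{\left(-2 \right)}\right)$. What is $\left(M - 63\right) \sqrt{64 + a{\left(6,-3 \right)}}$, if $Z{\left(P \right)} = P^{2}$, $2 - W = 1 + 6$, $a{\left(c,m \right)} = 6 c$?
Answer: $-1080$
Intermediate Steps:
$W = -5$ ($W = 2 - \left(1 + 6\right) = 2 - 7 = -5$)
$M = -45$ ($M = - 5 \left(5 + \left(-2\right)^{2}\right) = - 5 \left(5 + 4\right) = \left(-5\right) 9 = -45$)
$\left(M - 63\right) \sqrt{64 + a{\left(6,-3 \right)}} = \left(-45 - 63\right) \sqrt{64 + 6 \cdot 6} = - 108 \sqrt{64 + 36} = - 108 \sqrt{100} = \left(-108\right) 10 = -1080$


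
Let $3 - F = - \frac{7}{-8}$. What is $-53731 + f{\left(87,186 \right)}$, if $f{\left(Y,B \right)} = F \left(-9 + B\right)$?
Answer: $- \frac{426839}{8} \approx -53355.0$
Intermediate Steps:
$F = \frac{17}{8}$ ($F = 3 - - \frac{7}{-8} = 3 - \left(-7\right) \left(- \frac{1}{8}\right) = 3 - \frac{7}{8} = \frac{17}{8} \approx 2.125$)
$f{\left(Y,B \right)} = - \frac{153}{8} + \frac{17 B}{8}$ ($f{\left(Y,B \right)} = \frac{17 \left(-9 + B\right)}{8} = - \frac{153}{8} + \frac{17 B}{8}$)
$-53731 + f{\left(87,186 \right)} = -53731 + \left(- \frac{153}{8} + \frac{17}{8} \cdot 186\right) = -53731 + \left(- \frac{153}{8} + \frac{1581}{4}\right) = -53731 + \frac{3009}{8} = - \frac{426839}{8}$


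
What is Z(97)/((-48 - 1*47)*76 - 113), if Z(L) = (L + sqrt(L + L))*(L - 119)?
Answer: 2134/7333 + 22*sqrt(194)/7333 ≈ 0.33280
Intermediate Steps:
Z(L) = (-119 + L)*(L + sqrt(2)*sqrt(L)) (Z(L) = (L + sqrt(2*L))*(-119 + L) = (L + sqrt(2)*sqrt(L))*(-119 + L) = (-119 + L)*(L + sqrt(2)*sqrt(L)))
Z(97)/((-48 - 1*47)*76 - 113) = (97**2 - 119*97 + sqrt(2)*97**(3/2) - 119*sqrt(2)*sqrt(97))/((-48 - 1*47)*76 - 113) = (9409 - 11543 + sqrt(2)*(97*sqrt(97)) - 119*sqrt(194))/((-48 - 47)*76 - 113) = (9409 - 11543 + 97*sqrt(194) - 119*sqrt(194))/(-95*76 - 113) = (-2134 - 22*sqrt(194))/(-7220 - 113) = (-2134 - 22*sqrt(194))/(-7333) = (-2134 - 22*sqrt(194))*(-1/7333) = 2134/7333 + 22*sqrt(194)/7333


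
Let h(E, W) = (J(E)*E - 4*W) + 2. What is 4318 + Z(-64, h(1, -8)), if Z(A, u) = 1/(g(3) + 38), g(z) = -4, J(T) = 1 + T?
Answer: 146813/34 ≈ 4318.0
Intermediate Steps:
h(E, W) = 2 - 4*W + E*(1 + E) (h(E, W) = ((1 + E)*E - 4*W) + 2 = (E*(1 + E) - 4*W) + 2 = (-4*W + E*(1 + E)) + 2 = 2 - 4*W + E*(1 + E))
Z(A, u) = 1/34 (Z(A, u) = 1/(-4 + 38) = 1/34)
4318 + Z(-64, h(1, -8)) = 4318 + 1/34 = 146813/34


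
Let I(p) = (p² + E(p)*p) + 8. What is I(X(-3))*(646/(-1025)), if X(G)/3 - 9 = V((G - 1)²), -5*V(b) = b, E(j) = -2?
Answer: -4456754/25625 ≈ -173.92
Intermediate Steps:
V(b) = -b/5
X(G) = 27 - 3*(-1 + G)²/5 (X(G) = 27 + 3*(-(G - 1)²/5) = 27 + 3*(-(-1 + G)²/5) = 27 - 3*(-1 + G)²/5)
I(p) = 8 + p² - 2*p (I(p) = (p² - 2*p) + 8 = 8 + p² - 2*p)
I(X(-3))*(646/(-1025)) = (8 + (27 - 3*(-1 - 3)²/5)² - 2*(27 - 3*(-1 - 3)²/5))*(646/(-1025)) = (8 + (27 - ⅗*(-4)²)² - 2*(27 - ⅗*(-4)²))*(646*(-1/1025)) = (8 + (27 - ⅗*16)² - 2*(27 - ⅗*16))*(-646/1025) = (8 + (27 - 48/5)² - 2*(27 - 48/5))*(-646/1025) = (8 + (87/5)² - 2*87/5)*(-646/1025) = (8 + 7569/25 - 174/5)*(-646/1025) = (6899/25)*(-646/1025) = -4456754/25625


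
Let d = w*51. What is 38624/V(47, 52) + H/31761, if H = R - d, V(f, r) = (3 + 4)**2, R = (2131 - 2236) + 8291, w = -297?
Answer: 1227880181/1556289 ≈ 788.98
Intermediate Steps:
R = 8186 (R = -105 + 8291 = 8186)
d = -15147 (d = -297*51 = -15147)
V(f, r) = 49 (V(f, r) = 7**2 = 49)
H = 23333 (H = 8186 - 1*(-15147) = 8186 + 15147 = 23333)
38624/V(47, 52) + H/31761 = 38624/49 + 23333/31761 = 1227880181/1556289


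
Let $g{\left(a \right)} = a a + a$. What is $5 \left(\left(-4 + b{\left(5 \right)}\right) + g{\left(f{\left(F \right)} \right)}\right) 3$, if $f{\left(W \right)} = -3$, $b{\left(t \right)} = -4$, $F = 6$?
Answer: $-30$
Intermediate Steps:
$g{\left(a \right)} = a + a^{2}$ ($g{\left(a \right)} = a^{2} + a = a + a^{2}$)
$5 \left(\left(-4 + b{\left(5 \right)}\right) + g{\left(f{\left(F \right)} \right)}\right) 3 = 5 \left(\left(-4 - 4\right) - 3 \left(1 - 3\right)\right) 3 = 5 \left(-8 - -6\right) 3 = 5 \left(-8 + 6\right) 3 = 5 \left(-2\right) 3 = \left(-10\right) 3 = -30$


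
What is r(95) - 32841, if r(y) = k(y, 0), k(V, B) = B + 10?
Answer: -32831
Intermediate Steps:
k(V, B) = 10 + B
r(y) = 10 (r(y) = 10 + 0 = 10)
r(95) - 32841 = 10 - 32841 = -32831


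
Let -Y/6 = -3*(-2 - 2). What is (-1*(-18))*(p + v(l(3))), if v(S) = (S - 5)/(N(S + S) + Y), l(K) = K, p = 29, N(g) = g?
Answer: 5748/11 ≈ 522.54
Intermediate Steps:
Y = -72 (Y = -(-18)*(-2 - 2) = -(-18)*(-4) = -6*12 = -72)
v(S) = (-5 + S)/(-72 + 2*S) (v(S) = (S - 5)/((S + S) - 72) = (-5 + S)/(2*S - 72) = (-5 + S)/(-72 + 2*S))
(-1*(-18))*(p + v(l(3))) = (-1*(-18))*(29 + (-5 + 3)/(2*(-36 + 3))) = 18*(29 + (1/2)*(-2)/(-33)) = 18*(29 + (1/2)*(-1/33)*(-2)) = 18*(29 + 1/33) = 18*(958/33) = 5748/11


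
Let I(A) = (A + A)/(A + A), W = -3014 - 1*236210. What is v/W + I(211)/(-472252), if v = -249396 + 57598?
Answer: 5661046867/7060875778 ≈ 0.80175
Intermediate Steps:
W = -239224 (W = -3014 - 236210 = -239224)
v = -191798
I(A) = 1 (I(A) = (2*A)/((2*A)) = (2*A)*(1/(2*A)) = 1)
v/W + I(211)/(-472252) = -191798/(-239224) + 1/(-472252) = -191798*(-1/239224) + 1*(-1/472252) = 95899/119612 - 1/472252 = 5661046867/7060875778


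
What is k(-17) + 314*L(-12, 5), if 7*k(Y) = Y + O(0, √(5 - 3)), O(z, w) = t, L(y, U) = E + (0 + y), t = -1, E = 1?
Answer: -24196/7 ≈ -3456.6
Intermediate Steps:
L(y, U) = 1 + y (L(y, U) = 1 + (0 + y) = 1 + y)
O(z, w) = -1
k(Y) = -⅐ + Y/7 (k(Y) = (Y - 1)/7 = (-1 + Y)/7 = -⅐ + Y/7)
k(-17) + 314*L(-12, 5) = (-⅐ + (⅐)*(-17)) + 314*(1 - 12) = (-⅐ - 17/7) + 314*(-11) = -18/7 - 3454 = -24196/7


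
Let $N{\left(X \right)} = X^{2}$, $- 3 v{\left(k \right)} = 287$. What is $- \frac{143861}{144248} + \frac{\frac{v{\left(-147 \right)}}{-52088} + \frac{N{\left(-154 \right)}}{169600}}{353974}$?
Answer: $- \frac{5271801917466062633}{5285985695666644800} \approx -0.99732$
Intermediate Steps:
$v{\left(k \right)} = - \frac{287}{3}$ ($v{\left(k \right)} = \left(- \frac{1}{3}\right) 287 = - \frac{287}{3}$)
$- \frac{143861}{144248} + \frac{\frac{v{\left(-147 \right)}}{-52088} + \frac{N{\left(-154 \right)}}{169600}}{353974} = - \frac{143861}{144248} + \frac{- \frac{287}{3 \left(-52088\right)} + \frac{\left(-154\right)^{2}}{169600}}{353974} = \left(-143861\right) \frac{1}{144248} + \left(\left(- \frac{287}{3}\right) \left(- \frac{1}{52088}\right) + 23716 \cdot \frac{1}{169600}\right) \frac{1}{353974} = - \frac{143861}{144248} + \left(\frac{287}{156264} + \frac{5929}{42400}\right) \frac{1}{353974} = - \frac{143861}{144248} + \frac{117332257}{828199200} \cdot \frac{1}{353974} = - \frac{143861}{144248} + \frac{117332257}{293160983620800} = - \frac{5271801917466062633}{5285985695666644800}$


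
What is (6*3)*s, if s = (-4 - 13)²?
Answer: 5202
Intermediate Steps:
s = 289 (s = (-17)² = 289)
(6*3)*s = (6*3)*289 = 18*289 = 5202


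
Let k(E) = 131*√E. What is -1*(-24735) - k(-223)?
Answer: 24735 - 131*I*√223 ≈ 24735.0 - 1956.2*I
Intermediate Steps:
-1*(-24735) - k(-223) = -1*(-24735) - 131*√(-223) = 24735 - 131*I*√223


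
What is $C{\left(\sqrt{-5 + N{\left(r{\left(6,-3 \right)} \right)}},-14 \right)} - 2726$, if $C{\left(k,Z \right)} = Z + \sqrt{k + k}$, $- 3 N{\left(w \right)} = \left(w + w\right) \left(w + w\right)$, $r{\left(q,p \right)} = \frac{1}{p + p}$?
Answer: $-2740 + \frac{2 \sqrt[4]{102} \sqrt{i}}{3} \approx -2738.5 + 1.4981 i$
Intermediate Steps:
$r{\left(q,p \right)} = \frac{1}{2 p}$
$N{\left(w \right)} = - \frac{4 w^{2}}{3}$ ($N{\left(w \right)} = - \frac{\left(w + w\right) \left(w + w\right)}{3} = - \frac{2 w 2 w}{3} = - \frac{4 w^{2}}{3}$)
$C{\left(k,Z \right)} = Z + \sqrt{2} \sqrt{k}$ ($C{\left(k,Z \right)} = Z + \sqrt{2 k} = Z + \sqrt{2} \sqrt{k}$)
$C{\left(\sqrt{-5 + N{\left(r{\left(6,-3 \right)} \right)}},-14 \right)} - 2726 = \left(-14 + \sqrt{2} \sqrt{\sqrt{-5 - \frac{4 \left(\frac{1}{2 \left(-3\right)}\right)^{2}}{3}}}\right) - 2726 = \left(-14 + \sqrt{2} \sqrt{\sqrt{-5 - \frac{4 \left(\frac{1}{2} \left(- \frac{1}{3}\right)\right)^{2}}{3}}}\right) - 2726 = \left(-14 + \sqrt{2} \sqrt{\sqrt{-5 - \frac{4 \left(- \frac{1}{6}\right)^{2}}{3}}}\right) - 2726 = \left(-14 + \sqrt{2} \sqrt{\sqrt{-5 - \frac{1}{27}}}\right) - 2726 = \left(-14 + \sqrt{2} \sqrt{\sqrt{- \frac{136}{27}}}\right) - 2726 = \left(-14 + \sqrt{2} \sqrt{\frac{2 i \sqrt{102}}{9}}\right) - 2726 = \left(-14 + \sqrt{2} \frac{2^{\frac{3}{4}} \sqrt[4]{51} \sqrt{i}}{3}\right) - 2726 = \left(-14 + \frac{2 \sqrt[4]{102} \sqrt{i}}{3}\right) - 2726 = -2740 + \frac{2 \sqrt[4]{102} \sqrt{i}}{3}$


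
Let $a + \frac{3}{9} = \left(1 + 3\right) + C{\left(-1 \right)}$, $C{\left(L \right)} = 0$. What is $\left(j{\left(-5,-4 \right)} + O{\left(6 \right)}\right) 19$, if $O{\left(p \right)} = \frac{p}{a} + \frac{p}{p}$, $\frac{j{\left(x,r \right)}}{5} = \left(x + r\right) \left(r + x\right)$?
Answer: $\frac{85196}{11} \approx 7745.1$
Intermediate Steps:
$j{\left(x,r \right)} = 5 \left(r + x\right)^{2}$ ($j{\left(x,r \right)} = 5 \left(x + r\right) \left(r + x\right) = 5 \left(r + x\right) \left(r + x\right) = 5 \left(r + x\right)^{2}$)
$a = \frac{11}{3}$ ($a = - \frac{1}{3} + \left(\left(1 + 3\right) + 0\right) = - \frac{1}{3} + \left(4 + 0\right) = - \frac{1}{3} + 4 = \frac{11}{3} \approx 3.6667$)
$O{\left(p \right)} = 1 + \frac{3 p}{11}$ ($O{\left(p \right)} = \frac{p}{\frac{11}{3}} + \frac{p}{p} = p \frac{3}{11} + 1 = \frac{3 p}{11} + 1 = 1 + \frac{3 p}{11}$)
$\left(j{\left(-5,-4 \right)} + O{\left(6 \right)}\right) 19 = \left(5 \left(-4 - 5\right)^{2} + \left(1 + \frac{3}{11} \cdot 6\right)\right) 19 = \left(5 \left(-9\right)^{2} + \left(1 + \frac{18}{11}\right)\right) 19 = \left(5 \cdot 81 + \frac{29}{11}\right) 19 = \left(405 + \frac{29}{11}\right) 19 = \frac{4484}{11} \cdot 19 = \frac{85196}{11}$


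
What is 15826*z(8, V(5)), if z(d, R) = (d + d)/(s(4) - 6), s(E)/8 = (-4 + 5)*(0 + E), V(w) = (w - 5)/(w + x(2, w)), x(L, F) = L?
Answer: 126608/13 ≈ 9739.1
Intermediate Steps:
V(w) = (-5 + w)/(2 + w) (V(w) = (w - 5)/(w + 2) = (-5 + w)/(2 + w))
s(E) = 8*E (s(E) = 8*((-4 + 5)*(0 + E)) = 8*(1*E) = 8*E)
z(d, R) = d/13 (z(d, R) = (d + d)/(8*4 - 6) = (2*d)/(32 - 6) = (2*d)/26 = (2*d)*(1/26) = d/13)
15826*z(8, V(5)) = 15826*((1/13)*8) = 15826*(8/13) = 126608/13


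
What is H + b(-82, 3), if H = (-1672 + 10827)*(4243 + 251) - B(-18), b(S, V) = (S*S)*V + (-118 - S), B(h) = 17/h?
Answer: 740928725/18 ≈ 4.1163e+7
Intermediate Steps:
b(S, V) = -118 - S + V*S² (b(S, V) = S²*V + (-118 - S) = V*S² + (-118 - S) = -118 - S + V*S²)
H = 740566277/18 (H = (-1672 + 10827)*(4243 + 251) - 17/(-18) = 9155*4494 - 17*(-1)/18 = 41142570 - 1*(-17/18) = 41142570 + 17/18 = 740566277/18 ≈ 4.1143e+7)
H + b(-82, 3) = 740566277/18 + (-118 - 1*(-82) + 3*(-82)²) = 740566277/18 + (-118 + 82 + 3*6724) = 740566277/18 + (-118 + 82 + 20172) = 740566277/18 + 20136 = 740928725/18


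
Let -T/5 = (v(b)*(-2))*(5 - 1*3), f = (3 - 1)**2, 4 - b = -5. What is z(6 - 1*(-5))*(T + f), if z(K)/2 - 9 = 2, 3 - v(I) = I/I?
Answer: 968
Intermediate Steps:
b = 9 (b = 4 - 1*(-5) = 4 + 5 = 9)
v(I) = 2 (v(I) = 3 - I/I = 3 - 1*1 = 3 - 1 = 2)
z(K) = 22 (z(K) = 18 + 2*2 = 18 + 4 = 22)
f = 4 (f = 2**2 = 4)
T = 40 (T = -5*2*(-2)*(5 - 1*3) = -(-20)*(5 - 3) = -(-20)*2 = -5*(-8) = 40)
z(6 - 1*(-5))*(T + f) = 22*(40 + 4) = 22*44 = 968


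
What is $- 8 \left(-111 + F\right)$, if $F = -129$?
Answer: $1920$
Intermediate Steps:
$- 8 \left(-111 + F\right) = - 8 \left(-111 - 129\right) = \left(-8\right) \left(-240\right) = 1920$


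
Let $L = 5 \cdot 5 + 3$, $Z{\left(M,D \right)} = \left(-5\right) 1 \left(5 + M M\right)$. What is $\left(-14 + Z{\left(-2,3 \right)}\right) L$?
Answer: $-1652$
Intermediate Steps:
$Z{\left(M,D \right)} = -25 - 5 M^{2}$ ($Z{\left(M,D \right)} = - 5 \left(5 + M^{2}\right) = -25 - 5 M^{2}$)
$L = 28$ ($L = 25 + 3 = 28$)
$\left(-14 + Z{\left(-2,3 \right)}\right) L = \left(-14 - \left(25 + 5 \left(-2\right)^{2}\right)\right) 28 = \left(-14 - 45\right) 28 = \left(-59\right) 28 = -1652$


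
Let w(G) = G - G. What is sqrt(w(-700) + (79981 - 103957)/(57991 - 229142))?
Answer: 18*sqrt(12665174)/171151 ≈ 0.37428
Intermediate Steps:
w(G) = 0
sqrt(w(-700) + (79981 - 103957)/(57991 - 229142)) = sqrt(0 + (79981 - 103957)/(57991 - 229142)) = sqrt(0 - 23976/(-171151)) = sqrt(0 - 23976*(-1/171151)) = sqrt(0 + 23976/171151) = sqrt(23976/171151) = 18*sqrt(12665174)/171151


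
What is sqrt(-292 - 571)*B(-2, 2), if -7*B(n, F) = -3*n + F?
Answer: -8*I*sqrt(863)/7 ≈ -33.574*I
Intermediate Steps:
B(n, F) = -F/7 + 3*n/7 (B(n, F) = -(-3*n + F)/7 = -(F - 3*n)/7 = -F/7 + 3*n/7)
sqrt(-292 - 571)*B(-2, 2) = sqrt(-292 - 571)*(-1/7*2 + (3/7)*(-2)) = sqrt(-863)*(-2/7 - 6/7) = (I*sqrt(863))*(-8/7) = -8*I*sqrt(863)/7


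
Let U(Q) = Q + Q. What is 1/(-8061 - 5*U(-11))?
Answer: -1/7951 ≈ -0.00012577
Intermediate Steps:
U(Q) = 2*Q
1/(-8061 - 5*U(-11)) = 1/(-8061 - 10*(-11)) = 1/(-8061 - 5*(-22)) = 1/(-8061 + 110) = 1/(-7951) = -1/7951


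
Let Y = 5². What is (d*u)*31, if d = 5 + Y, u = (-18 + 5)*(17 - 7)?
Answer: -120900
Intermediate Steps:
Y = 25
u = -130 (u = -13*10 = -130)
d = 30 (d = 5 + 25 = 30)
(d*u)*31 = (30*(-130))*31 = -3900*31 = -120900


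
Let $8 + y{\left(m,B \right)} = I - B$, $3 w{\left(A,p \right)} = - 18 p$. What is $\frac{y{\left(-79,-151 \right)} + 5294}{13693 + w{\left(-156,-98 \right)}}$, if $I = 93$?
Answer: $\frac{5530}{14281} \approx 0.38723$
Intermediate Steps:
$w{\left(A,p \right)} = - 6 p$ ($w{\left(A,p \right)} = \frac{\left(-18\right) p}{3} = - 6 p$)
$y{\left(m,B \right)} = 85 - B$ ($y{\left(m,B \right)} = -8 - \left(-93 + B\right) = 85 - B$)
$\frac{y{\left(-79,-151 \right)} + 5294}{13693 + w{\left(-156,-98 \right)}} = \frac{\left(85 - -151\right) + 5294}{13693 - -588} = \frac{\left(85 + 151\right) + 5294}{13693 + 588} = \frac{236 + 5294}{14281} = 5530 \cdot \frac{1}{14281} = \frac{5530}{14281}$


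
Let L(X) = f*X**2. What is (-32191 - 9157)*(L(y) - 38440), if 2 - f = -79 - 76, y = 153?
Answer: -150373290004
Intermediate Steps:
f = 157 (f = 2 - (-79 - 76) = 2 - 1*(-155) = 2 + 155 = 157)
L(X) = 157*X**2
(-32191 - 9157)*(L(y) - 38440) = (-32191 - 9157)*(157*153**2 - 38440) = -41348*(157*23409 - 38440) = -41348*(3675213 - 38440) = -41348*3636773 = -150373290004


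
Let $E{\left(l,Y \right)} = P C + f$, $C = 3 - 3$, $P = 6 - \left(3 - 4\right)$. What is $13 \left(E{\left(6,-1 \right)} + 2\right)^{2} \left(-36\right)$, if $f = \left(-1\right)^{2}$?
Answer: $-4212$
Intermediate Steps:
$P = 7$ ($P = 6 - \left(3 - 4\right) = 6 - -1 = 6 + 1 = 7$)
$C = 0$ ($C = 3 - 3 = 0$)
$f = 1$
$E{\left(l,Y \right)} = 1$ ($E{\left(l,Y \right)} = 7 \cdot 0 + 1 = 0 + 1 = 1$)
$13 \left(E{\left(6,-1 \right)} + 2\right)^{2} \left(-36\right) = 13 \left(1 + 2\right)^{2} \left(-36\right) = 13 \cdot 3^{2} \left(-36\right) = 13 \cdot 9 \left(-36\right) = 117 \left(-36\right) = -4212$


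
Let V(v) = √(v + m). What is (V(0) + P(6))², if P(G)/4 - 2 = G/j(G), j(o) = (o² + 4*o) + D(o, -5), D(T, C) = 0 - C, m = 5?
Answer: 317061/4225 + 1088*√5/65 ≈ 112.47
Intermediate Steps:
D(T, C) = -C
j(o) = 5 + o² + 4*o (j(o) = (o² + 4*o) - 1*(-5) = (o² + 4*o) + 5 = 5 + o² + 4*o)
P(G) = 8 + 4*G/(5 + G² + 4*G) (P(G) = 8 + 4*(G/(5 + G² + 4*G)) = 8 + 4*G/(5 + G² + 4*G))
V(v) = √(5 + v) (V(v) = √(v + 5) = √(5 + v))
(V(0) + P(6))² = (√(5 + 0) + 4*(10 + 2*6² + 9*6)/(5 + 6² + 4*6))² = (√5 + 4*(10 + 2*36 + 54)/(5 + 36 + 24))² = (√5 + 4*(10 + 72 + 54)/65)² = (√5 + 4*(1/65)*136)² = (√5 + 544/65)² = (544/65 + √5)²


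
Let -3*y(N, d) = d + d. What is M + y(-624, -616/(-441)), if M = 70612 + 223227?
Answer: 55535395/189 ≈ 2.9384e+5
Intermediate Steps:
M = 293839
y(N, d) = -2*d/3 (y(N, d) = -(d + d)/3 = -2*d/3)
M + y(-624, -616/(-441)) = 293839 - (-1232)/(3*(-441)) = 293839 - (-1232)*(-1)/(3*441) = 293839 - ⅔*88/63 = 293839 - 176/189 = 55535395/189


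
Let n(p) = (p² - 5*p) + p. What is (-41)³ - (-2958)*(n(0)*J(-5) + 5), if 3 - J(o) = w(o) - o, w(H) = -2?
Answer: -54131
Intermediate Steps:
J(o) = 5 + o (J(o) = 3 - (-2 - o) = 3 + (2 + o) = 5 + o)
n(p) = p² - 4*p
(-41)³ - (-2958)*(n(0)*J(-5) + 5) = (-41)³ - (-2958)*((0*(-4 + 0))*(5 - 5) + 5) = -68921 - (-2958)*((0*(-4))*0 + 5) = -68921 - (-2958)*(0*0 + 5) = -68921 - (-2958)*(0 + 5) = -68921 - (-2958)*5 = -68921 - 1*(-14790) = -68921 + 14790 = -54131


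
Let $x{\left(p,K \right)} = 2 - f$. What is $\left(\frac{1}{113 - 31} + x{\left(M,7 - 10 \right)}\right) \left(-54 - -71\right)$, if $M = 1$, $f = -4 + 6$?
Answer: $\frac{17}{82} \approx 0.20732$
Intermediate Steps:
$f = 2$
$x{\left(p,K \right)} = 0$ ($x{\left(p,K \right)} = 2 - 2 = 0$)
$\left(\frac{1}{113 - 31} + x{\left(M,7 - 10 \right)}\right) \left(-54 - -71\right) = \left(\frac{1}{113 - 31} + 0\right) \left(-54 - -71\right) = \left(\frac{1}{82} + 0\right) \left(-54 + 71\right) = \left(\frac{1}{82} + 0\right) 17 = \frac{1}{82} \cdot 17 = \frac{17}{82}$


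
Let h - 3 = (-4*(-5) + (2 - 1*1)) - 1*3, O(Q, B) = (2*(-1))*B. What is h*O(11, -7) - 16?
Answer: 278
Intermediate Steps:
O(Q, B) = -2*B
h = 21 (h = 3 + ((-4*(-5) + (2 - 1*1)) - 1*3) = 3 + ((20 + (2 - 1)) - 3) = 3 + ((20 + 1) - 3) = 3 + (21 - 3) = 3 + 18 = 21)
h*O(11, -7) - 16 = 21*(-2*(-7)) - 16 = 21*14 - 16 = 294 - 16 = 278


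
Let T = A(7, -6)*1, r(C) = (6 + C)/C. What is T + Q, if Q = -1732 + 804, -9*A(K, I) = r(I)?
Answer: -928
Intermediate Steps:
r(C) = (6 + C)/C
A(K, I) = -(6 + I)/(9*I)
Q = -928
T = 0 (T = ((⅑)*(-6 - 1*(-6))/(-6))*1 = ((⅑)*(-⅙)*(-6 + 6))*1 = ((⅑)*(-⅙)*0)*1 = 0*1 = 0)
T + Q = 0 - 928 = -928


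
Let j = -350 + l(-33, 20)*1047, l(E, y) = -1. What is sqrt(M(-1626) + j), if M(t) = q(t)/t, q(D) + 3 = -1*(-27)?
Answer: I*sqrt(102598161)/271 ≈ 37.377*I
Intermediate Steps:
q(D) = 24 (q(D) = -3 - 1*(-27) = -3 + 27 = 24)
j = -1397 (j = -350 - 1*1047 = -350 - 1047 = -1397)
M(t) = 24/t
sqrt(M(-1626) + j) = sqrt(24/(-1626) - 1397) = sqrt(24*(-1/1626) - 1397) = sqrt(-4/271 - 1397) = sqrt(-378591/271) = I*sqrt(102598161)/271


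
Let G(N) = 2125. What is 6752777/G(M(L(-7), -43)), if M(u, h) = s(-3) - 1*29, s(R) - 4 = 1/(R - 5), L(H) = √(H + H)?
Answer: 6752777/2125 ≈ 3177.8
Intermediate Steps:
L(H) = √2*√H (L(H) = √(2*H) = √2*√H)
s(R) = 4 + 1/(-5 + R) (s(R) = 4 + 1/(R - 5) = 4 + 1/(-5 + R))
M(u, h) = -201/8 (M(u, h) = (-19 + 4*(-3))/(-5 - 3) - 1*29 = (-19 - 12)/(-8) - 29 = -⅛*(-31) - 29 = 31/8 - 29 = -201/8)
6752777/G(M(L(-7), -43)) = 6752777/2125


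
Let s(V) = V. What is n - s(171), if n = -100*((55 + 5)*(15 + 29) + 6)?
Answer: -264771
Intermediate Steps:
n = -264600 (n = -100*(60*44 + 6) = -100*(2640 + 6) = -100*2646 = -264600)
n - s(171) = -264600 - 1*171 = -264600 - 171 = -264771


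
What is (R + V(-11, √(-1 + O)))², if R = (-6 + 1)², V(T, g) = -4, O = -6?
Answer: 441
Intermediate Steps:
R = 25 (R = (-5)² = 25)
(R + V(-11, √(-1 + O)))² = (25 - 4)² = 21² = 441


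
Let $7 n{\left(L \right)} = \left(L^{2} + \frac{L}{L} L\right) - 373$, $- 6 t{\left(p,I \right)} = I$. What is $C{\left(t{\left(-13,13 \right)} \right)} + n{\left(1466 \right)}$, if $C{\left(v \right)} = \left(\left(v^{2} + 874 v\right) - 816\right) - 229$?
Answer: $\frac{76669603}{252} \approx 3.0424 \cdot 10^{5}$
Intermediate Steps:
$t{\left(p,I \right)} = - \frac{I}{6}$
$C{\left(v \right)} = -1045 + v^{2} + 874 v$ ($C{\left(v \right)} = \left(-816 + v^{2} + 874 v\right) - 229 = -1045 + v^{2} + 874 v$)
$n{\left(L \right)} = - \frac{373}{7} + \frac{L}{7} + \frac{L^{2}}{7}$ ($n{\left(L \right)} = \frac{\left(L^{2} + \frac{L}{L} L\right) - 373}{7} = \frac{\left(L^{2} + 1 L\right) - 373}{7} = \frac{\left(L^{2} + L\right) - 373}{7} = \frac{\left(L + L^{2}\right) - 373}{7} = \frac{-373 + L + L^{2}}{7} = - \frac{373}{7} + \frac{L}{7} + \frac{L^{2}}{7}$)
$C{\left(t{\left(-13,13 \right)} \right)} + n{\left(1466 \right)} = \left(-1045 + \left(\left(- \frac{1}{6}\right) 13\right)^{2} + 874 \left(\left(- \frac{1}{6}\right) 13\right)\right) + \left(- \frac{373}{7} + \frac{1}{7} \cdot 1466 + \frac{1466^{2}}{7}\right) = \left(-1045 + \left(- \frac{13}{6}\right)^{2} + 874 \left(- \frac{13}{6}\right)\right) + \left(- \frac{373}{7} + \frac{1466}{7} + \frac{1}{7} \cdot 2149156\right) = \left(-1045 + \frac{169}{36} - \frac{5681}{3}\right) + \left(- \frac{373}{7} + \frac{1466}{7} + \frac{2149156}{7}\right) = - \frac{105623}{36} + \frac{2150249}{7} = \frac{76669603}{252}$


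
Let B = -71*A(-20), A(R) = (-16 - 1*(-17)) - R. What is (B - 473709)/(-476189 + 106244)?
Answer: 10560/8221 ≈ 1.2845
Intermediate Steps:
A(R) = 1 - R (A(R) = (-16 + 17) - R = 1 - R)
B = -1491 (B = -71*(1 - 1*(-20)) = -71*(1 + 20) = -71*21 = -1491)
(B - 473709)/(-476189 + 106244) = (-1491 - 473709)/(-476189 + 106244) = -475200/(-369945) = -475200*(-1/369945) = 10560/8221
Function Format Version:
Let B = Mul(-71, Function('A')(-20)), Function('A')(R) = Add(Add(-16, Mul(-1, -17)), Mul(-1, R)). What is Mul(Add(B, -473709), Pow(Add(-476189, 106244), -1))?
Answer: Rational(10560, 8221) ≈ 1.2845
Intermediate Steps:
Function('A')(R) = Add(1, Mul(-1, R)) (Function('A')(R) = Add(Add(-16, 17), Mul(-1, R)) = Add(1, Mul(-1, R)))
B = -1491 (B = Mul(-71, Add(1, Mul(-1, -20))) = Mul(-71, Add(1, 20)) = Mul(-71, 21) = -1491)
Mul(Add(B, -473709), Pow(Add(-476189, 106244), -1)) = Mul(Add(-1491, -473709), Pow(Add(-476189, 106244), -1)) = Mul(-475200, Pow(-369945, -1)) = Mul(-475200, Rational(-1, 369945)) = Rational(10560, 8221)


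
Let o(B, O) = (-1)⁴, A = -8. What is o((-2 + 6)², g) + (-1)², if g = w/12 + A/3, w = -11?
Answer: 2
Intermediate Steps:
g = -43/12 (g = -11/12 - 8/3 = -43/12 ≈ -3.5833)
o(B, O) = 1
o((-2 + 6)², g) + (-1)² = 1 + (-1)² = 1 + 1 = 2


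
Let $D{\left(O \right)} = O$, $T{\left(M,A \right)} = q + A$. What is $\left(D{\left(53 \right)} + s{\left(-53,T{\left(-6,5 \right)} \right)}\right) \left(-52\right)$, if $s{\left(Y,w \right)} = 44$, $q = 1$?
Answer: $-5044$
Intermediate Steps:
$T{\left(M,A \right)} = 1 + A$
$\left(D{\left(53 \right)} + s{\left(-53,T{\left(-6,5 \right)} \right)}\right) \left(-52\right) = \left(53 + 44\right) \left(-52\right) = 97 \left(-52\right) = -5044$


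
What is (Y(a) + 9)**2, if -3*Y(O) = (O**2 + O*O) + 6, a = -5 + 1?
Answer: 121/9 ≈ 13.444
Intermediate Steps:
a = -4
Y(O) = -2 - 2*O**2/3 (Y(O) = -((O**2 + O*O) + 6)/3 = -((O**2 + O**2) + 6)/3 = -(2*O**2 + 6)/3 = -(6 + 2*O**2)/3 = -2 - 2*O**2/3)
(Y(a) + 9)**2 = ((-2 - 2/3*(-4)**2) + 9)**2 = ((-2 - 2/3*16) + 9)**2 = ((-2 - 32/3) + 9)**2 = (-38/3 + 9)**2 = (-11/3)**2 = 121/9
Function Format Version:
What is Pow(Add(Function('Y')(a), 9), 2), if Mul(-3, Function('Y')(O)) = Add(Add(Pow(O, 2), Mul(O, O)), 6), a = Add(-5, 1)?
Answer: Rational(121, 9) ≈ 13.444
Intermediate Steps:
a = -4
Function('Y')(O) = Add(-2, Mul(Rational(-2, 3), Pow(O, 2))) (Function('Y')(O) = Mul(Rational(-1, 3), Add(Add(Pow(O, 2), Mul(O, O)), 6)) = Mul(Rational(-1, 3), Add(Add(Pow(O, 2), Pow(O, 2)), 6)) = Mul(Rational(-1, 3), Add(Mul(2, Pow(O, 2)), 6)) = Mul(Rational(-1, 3), Add(6, Mul(2, Pow(O, 2)))) = Add(-2, Mul(Rational(-2, 3), Pow(O, 2))))
Pow(Add(Function('Y')(a), 9), 2) = Pow(Add(Add(-2, Mul(Rational(-2, 3), Pow(-4, 2))), 9), 2) = Pow(Add(Add(-2, Mul(Rational(-2, 3), 16)), 9), 2) = Pow(Add(Add(-2, Rational(-32, 3)), 9), 2) = Pow(Add(Rational(-38, 3), 9), 2) = Pow(Rational(-11, 3), 2) = Rational(121, 9)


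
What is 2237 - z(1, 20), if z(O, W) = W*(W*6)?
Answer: -163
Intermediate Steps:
z(O, W) = 6*W² (z(O, W) = W*(6*W) = 6*W²)
2237 - z(1, 20) = 2237 - 6*20² = 2237 - 6*400 = 2237 - 1*2400 = 2237 - 2400 = -163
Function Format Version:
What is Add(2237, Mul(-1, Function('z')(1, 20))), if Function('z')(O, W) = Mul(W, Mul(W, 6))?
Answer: -163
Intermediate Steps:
Function('z')(O, W) = Mul(6, Pow(W, 2)) (Function('z')(O, W) = Mul(W, Mul(6, W)) = Mul(6, Pow(W, 2)))
Add(2237, Mul(-1, Function('z')(1, 20))) = Add(2237, Mul(-1, Mul(6, Pow(20, 2)))) = Add(2237, Mul(-1, Mul(6, 400))) = Add(2237, Mul(-1, 2400)) = Add(2237, -2400) = -163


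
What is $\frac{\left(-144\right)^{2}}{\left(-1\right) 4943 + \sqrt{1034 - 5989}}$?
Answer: $- \frac{2847168}{678839} - \frac{576 i \sqrt{4955}}{678839} \approx -4.1942 - 0.059728 i$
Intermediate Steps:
$\frac{\left(-144\right)^{2}}{\left(-1\right) 4943 + \sqrt{1034 - 5989}} = \frac{20736}{-4943 + \sqrt{-4955}} = \frac{20736}{-4943 + i \sqrt{4955}}$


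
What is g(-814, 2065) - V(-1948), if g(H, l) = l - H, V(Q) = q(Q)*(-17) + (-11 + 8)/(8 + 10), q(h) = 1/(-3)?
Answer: 5747/2 ≈ 2873.5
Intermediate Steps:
q(h) = -⅓ (q(h) = 1*(-⅓) = -⅓)
V(Q) = 11/2 (V(Q) = -⅓*(-17) + (-11 + 8)/(8 + 10) = 17/3 - 3/18 = 17/3 - 3*1/18 = 17/3 - ⅙ = 11/2)
g(-814, 2065) - V(-1948) = (2065 - 1*(-814)) - 1*11/2 = (2065 + 814) - 11/2 = 2879 - 11/2 = 5747/2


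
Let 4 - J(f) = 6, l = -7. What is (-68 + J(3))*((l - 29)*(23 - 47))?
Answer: -60480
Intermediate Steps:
J(f) = -2 (J(f) = 4 - 1*6 = 4 - 6 = -2)
(-68 + J(3))*((l - 29)*(23 - 47)) = (-68 - 2)*((-7 - 29)*(23 - 47)) = -(-2520)*(-24) = -70*864 = -60480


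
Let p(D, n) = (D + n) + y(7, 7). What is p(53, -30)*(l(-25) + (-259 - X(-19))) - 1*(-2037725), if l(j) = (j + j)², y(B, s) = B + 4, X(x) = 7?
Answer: 2113681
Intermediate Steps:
y(B, s) = 4 + B
p(D, n) = 11 + D + n (p(D, n) = (D + n) + (4 + 7) = (D + n) + 11 = 11 + D + n)
l(j) = 4*j² (l(j) = (2*j)² = 4*j²)
p(53, -30)*(l(-25) + (-259 - X(-19))) - 1*(-2037725) = (11 + 53 - 30)*(4*(-25)² + (-259 - 1*7)) - 1*(-2037725) = 34*(4*625 + (-259 - 7)) + 2037725 = 34*(2500 - 266) + 2037725 = 34*2234 + 2037725 = 75956 + 2037725 = 2113681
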